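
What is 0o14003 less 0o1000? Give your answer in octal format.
Convert 0o14003 (octal) → 1×4096 + 4×512 + 3 = 6147 (decimal)
Convert 0o1000 (octal) → 1×512 = 512 (decimal)
Compute 6147 - 512 = 5635
Convert 5635 (decimal) → 5635 = 1×4096 + 3×512 + 3 → 0o13003 (octal)
0o13003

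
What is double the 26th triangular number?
The 26th triangular number = 26×27/2 = 351
Compute 351 × 2 = 702
702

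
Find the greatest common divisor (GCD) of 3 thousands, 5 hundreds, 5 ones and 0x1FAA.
Convert 3 thousands, 5 hundreds, 5 ones (place-value notation) → 3×1000 + 5×100 + 5 = 3505 (decimal)
Convert 0x1FAA (hexadecimal) → 1×4096 + 15×256 + 10×16 + 10 = 8106 (decimal)
Compute gcd(3505, 8106) = 1
1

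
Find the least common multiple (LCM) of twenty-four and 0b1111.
Convert twenty-four (English words) → 24 (decimal)
Convert 0b1111 (binary) → 8 + 4 + 2 + 1 = 15 (decimal)
Compute lcm(24, 15) = 120
120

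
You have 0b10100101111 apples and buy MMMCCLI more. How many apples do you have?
Convert 0b10100101111 (binary) → 1024 + 256 + 32 + 8 + 4 + 2 + 1 = 1327 (decimal)
Convert MMMCCLI (Roman numeral) → 1000 + 1000 + 1000 + 100 + 100 + 50 + 1 = 3251 (decimal)
Compute 1327 + 3251 = 4578
4578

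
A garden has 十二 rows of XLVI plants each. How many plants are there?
Convert XLVI (Roman numeral) → 40 + 5 + 1 = 46 (decimal)
Convert 十二 (Chinese numeral) → 1×10 + 2 = 12 (decimal)
Compute 46 × 12 = 552
552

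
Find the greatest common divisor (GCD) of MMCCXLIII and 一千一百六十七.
Convert MMCCXLIII (Roman numeral) → 1000 + 1000 + 100 + 100 + 40 + 1 + 1 + 1 = 2243 (decimal)
Convert 一千一百六十七 (Chinese numeral) → 1×1000 + 1×100 + 6×10 + 7 = 1167 (decimal)
Compute gcd(2243, 1167) = 1
1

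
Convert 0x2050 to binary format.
Convert 0x2050 (hexadecimal) → 2×4096 + 5×16 = 8272 (decimal)
Convert 8272 (decimal) → 8272 = 8192 + 64 + 16 → 0b10000001010000 (binary)
0b10000001010000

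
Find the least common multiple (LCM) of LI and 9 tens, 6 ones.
Convert LI (Roman numeral) → 50 + 1 = 51 (decimal)
Convert 9 tens, 6 ones (place-value notation) → 9×10 + 6 = 96 (decimal)
Compute lcm(51, 96) = 1632
1632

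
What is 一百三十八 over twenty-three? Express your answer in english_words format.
Convert 一百三十八 (Chinese numeral) → 1×100 + 3×10 + 8 = 138 (decimal)
Convert twenty-three (English words) → 23 (decimal)
Compute 138 ÷ 23 = 6
Convert 6 (decimal) → six (English words)
six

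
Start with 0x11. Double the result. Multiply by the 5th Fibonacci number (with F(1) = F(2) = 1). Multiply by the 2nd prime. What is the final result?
Convert 0x11 (hexadecimal) → 1×16 + 1 = 17 (decimal)
Start: 17
17 × 2 = 34
Convert the 5th Fibonacci number (with F(1) = F(2) = 1) (Fibonacci index) → 1, 1, 2, 3, 5 → 5 (decimal)
34 × 5 = 170
Convert the 2nd prime (prime index) → 3 (decimal)
170 × 3 = 510
510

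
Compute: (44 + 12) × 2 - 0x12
Convert 0x12 (hexadecimal) → 1×16 + 2 = 18 (decimal)
Expression in decimal: (44 + 12) × 2 - 18
Parentheses first: 44 + 12 = 56
Multiply: 56 × 2 = 112
Subtract: 112 - 18 = 94
94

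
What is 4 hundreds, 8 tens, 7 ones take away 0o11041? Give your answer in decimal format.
Convert 4 hundreds, 8 tens, 7 ones (place-value notation) → 4×100 + 8×10 + 7 = 487 (decimal)
Convert 0o11041 (octal) → 1×4096 + 1×512 + 4×8 + 1 = 4641 (decimal)
Compute 487 - 4641 = -4154
-4154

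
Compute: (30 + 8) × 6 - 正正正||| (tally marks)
Convert 正正正||| (tally marks) → 5 + 5 + 5 + 3 = 18 (decimal)
Expression in decimal: (30 + 8) × 6 - 18
Parentheses first: 30 + 8 = 38
Multiply: 38 × 6 = 228
Subtract: 228 - 18 = 210
210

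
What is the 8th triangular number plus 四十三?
The 8th triangular number = 8×9/2 = 36
Convert 四十三 (Chinese numeral) → 4×10 + 3 = 43 (decimal)
Compute 36 + 43 = 79
79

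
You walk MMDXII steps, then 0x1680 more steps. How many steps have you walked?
Convert MMDXII (Roman numeral) → 1000 + 1000 + 500 + 10 + 1 + 1 = 2512 (decimal)
Convert 0x1680 (hexadecimal) → 1×4096 + 6×256 + 8×16 = 5760 (decimal)
Compute 2512 + 5760 = 8272
8272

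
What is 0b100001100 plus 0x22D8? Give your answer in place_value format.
Convert 0b100001100 (binary) → 256 + 8 + 4 = 268 (decimal)
Convert 0x22D8 (hexadecimal) → 2×4096 + 2×256 + 13×16 + 8 = 8920 (decimal)
Compute 268 + 8920 = 9188
Convert 9188 (decimal) → 9188 = 9×1000 + 1×100 + 8×10 + 8 → 9 thousands, 1 hundred, 8 tens, 8 ones (place-value notation)
9 thousands, 1 hundred, 8 tens, 8 ones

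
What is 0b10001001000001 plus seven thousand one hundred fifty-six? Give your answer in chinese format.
Convert 0b10001001000001 (binary) → 8192 + 512 + 64 + 1 = 8769 (decimal)
Convert seven thousand one hundred fifty-six (English words) → 7×1000 + 1×100 + 56 = 7156 (decimal)
Compute 8769 + 7156 = 15925
Convert 15925 (decimal) → 15925 = 1×10000 + 5×1000 + 9×100 + 2×10 + 5 → 一万五千九百二十五 (Chinese numeral)
一万五千九百二十五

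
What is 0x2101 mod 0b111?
Convert 0x2101 (hexadecimal) → 2×4096 + 1×256 + 1 = 8449 (decimal)
Convert 0b111 (binary) → 4 + 2 + 1 = 7 (decimal)
Compute 8449 mod 7 = 0
0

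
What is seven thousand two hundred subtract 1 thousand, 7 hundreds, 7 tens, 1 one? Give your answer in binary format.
Convert seven thousand two hundred (English words) → 7×1000 + 2×100 = 7200 (decimal)
Convert 1 thousand, 7 hundreds, 7 tens, 1 one (place-value notation) → 1×1000 + 7×100 + 7×10 + 1 = 1771 (decimal)
Compute 7200 - 1771 = 5429
Convert 5429 (decimal) → 5429 = 4096 + 1024 + 256 + 32 + 16 + 4 + 1 → 0b1010100110101 (binary)
0b1010100110101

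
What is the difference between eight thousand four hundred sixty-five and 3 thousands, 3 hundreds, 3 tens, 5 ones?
Convert eight thousand four hundred sixty-five (English words) → 8×1000 + 4×100 + 65 = 8465 (decimal)
Convert 3 thousands, 3 hundreds, 3 tens, 5 ones (place-value notation) → 3×1000 + 3×100 + 3×10 + 5 = 3335 (decimal)
Difference: |8465 - 3335| = 5130
5130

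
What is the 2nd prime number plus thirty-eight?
The 2nd prime number = 3
Convert thirty-eight (English words) → 38 (decimal)
Compute 3 + 38 = 41
41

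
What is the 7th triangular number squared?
The 7th triangular number = 7×8/2 = 28
Compute 28² = 28 × 28 = 784
784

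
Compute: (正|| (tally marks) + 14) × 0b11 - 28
Convert 正|| (tally marks) → 5 + 2 = 7 (decimal)
Convert 0b11 (binary) → 2 + 1 = 3 (decimal)
Expression in decimal: (7 + 14) × 3 - 28
Parentheses first: 7 + 14 = 21
Multiply: 21 × 3 = 63
Subtract: 63 - 28 = 35
35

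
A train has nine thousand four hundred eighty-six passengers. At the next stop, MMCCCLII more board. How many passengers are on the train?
Convert nine thousand four hundred eighty-six (English words) → 9×1000 + 4×100 + 86 = 9486 (decimal)
Convert MMCCCLII (Roman numeral) → 1000 + 1000 + 100 + 100 + 100 + 50 + 1 + 1 = 2352 (decimal)
Compute 9486 + 2352 = 11838
11838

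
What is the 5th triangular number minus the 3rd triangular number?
The 5th triangular number = 5×6/2 = 15
Convert the 3rd triangular number (triangular index) → 3×4/2 = 6 (decimal)
Compute 15 - 6 = 9
9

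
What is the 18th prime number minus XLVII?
The 18th prime number = 61
Convert XLVII (Roman numeral) → 40 + 5 + 1 + 1 = 47 (decimal)
Compute 61 - 47 = 14
14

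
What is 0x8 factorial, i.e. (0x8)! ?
Convert 0x8 (hexadecimal) → 8 (decimal)
Compute 8! = 40320
40320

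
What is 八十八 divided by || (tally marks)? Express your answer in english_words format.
Convert 八十八 (Chinese numeral) → 8×10 + 8 = 88 (decimal)
Convert || (tally marks) → 2 (decimal)
Compute 88 ÷ 2 = 44
Convert 44 (decimal) → forty-four (English words)
forty-four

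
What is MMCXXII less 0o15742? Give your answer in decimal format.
Convert MMCXXII (Roman numeral) → 1000 + 1000 + 100 + 10 + 10 + 1 + 1 = 2122 (decimal)
Convert 0o15742 (octal) → 1×4096 + 5×512 + 7×64 + 4×8 + 2 = 7138 (decimal)
Compute 2122 - 7138 = -5016
-5016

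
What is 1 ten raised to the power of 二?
Convert 1 ten (place-value notation) → 1×10 = 10 (decimal)
Convert 二 (Chinese numeral) → 2 (decimal)
Compute 10 ^ 2 = 100
100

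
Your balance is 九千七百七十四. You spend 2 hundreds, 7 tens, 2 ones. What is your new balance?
Convert 九千七百七十四 (Chinese numeral) → 9×1000 + 7×100 + 7×10 + 4 = 9774 (decimal)
Convert 2 hundreds, 7 tens, 2 ones (place-value notation) → 2×100 + 7×10 + 2 = 272 (decimal)
Compute 9774 - 272 = 9502
9502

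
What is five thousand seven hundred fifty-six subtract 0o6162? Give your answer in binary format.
Convert five thousand seven hundred fifty-six (English words) → 5×1000 + 7×100 + 56 = 5756 (decimal)
Convert 0o6162 (octal) → 6×512 + 1×64 + 6×8 + 2 = 3186 (decimal)
Compute 5756 - 3186 = 2570
Convert 2570 (decimal) → 2570 = 2048 + 512 + 8 + 2 → 0b101000001010 (binary)
0b101000001010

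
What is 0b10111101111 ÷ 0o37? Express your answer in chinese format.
Convert 0b10111101111 (binary) → 1024 + 256 + 128 + 64 + 32 + 8 + 4 + 2 + 1 = 1519 (decimal)
Convert 0o37 (octal) → 3×8 + 7 = 31 (decimal)
Compute 1519 ÷ 31 = 49
Convert 49 (decimal) → 49 = 4×10 + 9 → 四十九 (Chinese numeral)
四十九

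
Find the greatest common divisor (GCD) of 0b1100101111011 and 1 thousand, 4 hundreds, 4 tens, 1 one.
Convert 0b1100101111011 (binary) → 4096 + 2048 + 256 + 64 + 32 + 16 + 8 + 2 + 1 = 6523 (decimal)
Convert 1 thousand, 4 hundreds, 4 tens, 1 one (place-value notation) → 1×1000 + 4×100 + 4×10 + 1 = 1441 (decimal)
Compute gcd(6523, 1441) = 11
11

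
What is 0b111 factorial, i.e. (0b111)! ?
Convert 0b111 (binary) → 4 + 2 + 1 = 7 (decimal)
Compute 7! = 5040
5040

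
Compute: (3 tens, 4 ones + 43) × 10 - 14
Convert 3 tens, 4 ones (place-value notation) → 3×10 + 4 = 34 (decimal)
Expression in decimal: (34 + 43) × 10 - 14
Parentheses first: 34 + 43 = 77
Multiply: 77 × 10 = 770
Subtract: 770 - 14 = 756
756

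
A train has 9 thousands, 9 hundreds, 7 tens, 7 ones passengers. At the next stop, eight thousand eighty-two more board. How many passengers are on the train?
Convert 9 thousands, 9 hundreds, 7 tens, 7 ones (place-value notation) → 9×1000 + 9×100 + 7×10 + 7 = 9977 (decimal)
Convert eight thousand eighty-two (English words) → 8×1000 + 82 = 8082 (decimal)
Compute 9977 + 8082 = 18059
18059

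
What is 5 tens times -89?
Convert 5 tens (place-value notation) → 5×10 = 50 (decimal)
Compute 50 × -89 = -4450
-4450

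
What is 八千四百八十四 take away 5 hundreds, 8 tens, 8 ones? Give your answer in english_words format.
Convert 八千四百八十四 (Chinese numeral) → 8×1000 + 4×100 + 8×10 + 4 = 8484 (decimal)
Convert 5 hundreds, 8 tens, 8 ones (place-value notation) → 5×100 + 8×10 + 8 = 588 (decimal)
Compute 8484 - 588 = 7896
Convert 7896 (decimal) → 7896 = 7×1000 + 8×100 + 96 → seven thousand eight hundred ninety-six (English words)
seven thousand eight hundred ninety-six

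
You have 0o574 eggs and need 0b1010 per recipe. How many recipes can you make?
Convert 0o574 (octal) → 5×64 + 7×8 + 4 = 380 (decimal)
Convert 0b1010 (binary) → 8 + 2 = 10 (decimal)
Compute 380 ÷ 10 = 38
38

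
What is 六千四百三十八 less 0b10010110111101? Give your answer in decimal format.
Convert 六千四百三十八 (Chinese numeral) → 6×1000 + 4×100 + 3×10 + 8 = 6438 (decimal)
Convert 0b10010110111101 (binary) → 8192 + 1024 + 256 + 128 + 32 + 16 + 8 + 4 + 1 = 9661 (decimal)
Compute 6438 - 9661 = -3223
-3223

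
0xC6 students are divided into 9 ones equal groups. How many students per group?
Convert 0xC6 (hexadecimal) → 12×16 + 6 = 198 (decimal)
Convert 9 ones (place-value notation) → 9 (decimal)
Compute 198 ÷ 9 = 22
22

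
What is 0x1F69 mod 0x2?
Convert 0x1F69 (hexadecimal) → 1×4096 + 15×256 + 6×16 + 9 = 8041 (decimal)
Convert 0x2 (hexadecimal) → 2 (decimal)
Compute 8041 mod 2 = 1
1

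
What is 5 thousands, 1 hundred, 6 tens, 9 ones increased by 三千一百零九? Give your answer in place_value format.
Convert 5 thousands, 1 hundred, 6 tens, 9 ones (place-value notation) → 5×1000 + 1×100 + 6×10 + 9 = 5169 (decimal)
Convert 三千一百零九 (Chinese numeral) → 3×1000 + 1×100 + 9 = 3109 (decimal)
Compute 5169 + 3109 = 8278
Convert 8278 (decimal) → 8278 = 8×1000 + 2×100 + 7×10 + 8 → 8 thousands, 2 hundreds, 7 tens, 8 ones (place-value notation)
8 thousands, 2 hundreds, 7 tens, 8 ones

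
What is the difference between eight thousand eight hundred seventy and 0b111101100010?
Convert eight thousand eight hundred seventy (English words) → 8×1000 + 8×100 + 70 = 8870 (decimal)
Convert 0b111101100010 (binary) → 2048 + 1024 + 512 + 256 + 64 + 32 + 2 = 3938 (decimal)
Difference: |8870 - 3938| = 4932
4932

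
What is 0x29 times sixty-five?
Convert 0x29 (hexadecimal) → 2×16 + 9 = 41 (decimal)
Convert sixty-five (English words) → 65 (decimal)
Compute 41 × 65 = 2665
2665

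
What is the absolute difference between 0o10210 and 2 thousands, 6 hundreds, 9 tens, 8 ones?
Convert 0o10210 (octal) → 1×4096 + 2×64 + 1×8 = 4232 (decimal)
Convert 2 thousands, 6 hundreds, 9 tens, 8 ones (place-value notation) → 2×1000 + 6×100 + 9×10 + 8 = 2698 (decimal)
Compute |4232 - 2698| = 1534
1534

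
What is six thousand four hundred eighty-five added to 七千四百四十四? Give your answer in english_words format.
Convert six thousand four hundred eighty-five (English words) → 6×1000 + 4×100 + 85 = 6485 (decimal)
Convert 七千四百四十四 (Chinese numeral) → 7×1000 + 4×100 + 4×10 + 4 = 7444 (decimal)
Compute 6485 + 7444 = 13929
Convert 13929 (decimal) → 13929 = 13×1000 + 9×100 + 29 → thirteen thousand nine hundred twenty-nine (English words)
thirteen thousand nine hundred twenty-nine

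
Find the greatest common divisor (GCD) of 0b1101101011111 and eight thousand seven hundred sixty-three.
Convert 0b1101101011111 (binary) → 4096 + 2048 + 512 + 256 + 64 + 16 + 8 + 4 + 2 + 1 = 7007 (decimal)
Convert eight thousand seven hundred sixty-three (English words) → 8×1000 + 7×100 + 63 = 8763 (decimal)
Compute gcd(7007, 8763) = 1
1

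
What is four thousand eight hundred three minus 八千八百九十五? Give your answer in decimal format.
Convert four thousand eight hundred three (English words) → 4×1000 + 8×100 + 3 = 4803 (decimal)
Convert 八千八百九十五 (Chinese numeral) → 8×1000 + 8×100 + 9×10 + 5 = 8895 (decimal)
Compute 4803 - 8895 = -4092
-4092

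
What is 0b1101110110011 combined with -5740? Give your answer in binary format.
Convert 0b1101110110011 (binary) → 4096 + 2048 + 512 + 256 + 128 + 32 + 16 + 2 + 1 = 7091 (decimal)
Compute 7091 + -5740 = 1351
Convert 1351 (decimal) → 1351 = 1024 + 256 + 64 + 4 + 2 + 1 → 0b10101000111 (binary)
0b10101000111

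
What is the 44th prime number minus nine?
The 44th prime number = 193
Convert nine (English words) → 9 (decimal)
Compute 193 - 9 = 184
184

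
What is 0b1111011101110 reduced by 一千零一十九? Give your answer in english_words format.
Convert 0b1111011101110 (binary) → 4096 + 2048 + 1024 + 512 + 128 + 64 + 32 + 8 + 4 + 2 = 7918 (decimal)
Convert 一千零一十九 (Chinese numeral) → 1×1000 + 1×10 + 9 = 1019 (decimal)
Compute 7918 - 1019 = 6899
Convert 6899 (decimal) → 6899 = 6×1000 + 8×100 + 99 → six thousand eight hundred ninety-nine (English words)
six thousand eight hundred ninety-nine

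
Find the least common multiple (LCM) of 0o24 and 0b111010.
Convert 0o24 (octal) → 2×8 + 4 = 20 (decimal)
Convert 0b111010 (binary) → 32 + 16 + 8 + 2 = 58 (decimal)
Compute lcm(20, 58) = 580
580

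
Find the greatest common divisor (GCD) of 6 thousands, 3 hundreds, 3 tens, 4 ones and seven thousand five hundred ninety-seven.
Convert 6 thousands, 3 hundreds, 3 tens, 4 ones (place-value notation) → 6×1000 + 3×100 + 3×10 + 4 = 6334 (decimal)
Convert seven thousand five hundred ninety-seven (English words) → 7×1000 + 5×100 + 97 = 7597 (decimal)
Compute gcd(6334, 7597) = 1
1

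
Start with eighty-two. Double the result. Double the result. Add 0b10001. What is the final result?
Convert eighty-two (English words) → 82 (decimal)
Start: 82
82 × 2 = 164
164 × 2 = 328
Convert 0b10001 (binary) → 16 + 1 = 17 (decimal)
328 + 17 = 345
345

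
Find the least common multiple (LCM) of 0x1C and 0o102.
Convert 0x1C (hexadecimal) → 1×16 + 12 = 28 (decimal)
Convert 0o102 (octal) → 1×64 + 2 = 66 (decimal)
Compute lcm(28, 66) = 924
924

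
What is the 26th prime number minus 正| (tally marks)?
The 26th prime number = 101
Convert 正| (tally marks) → 5 + 1 = 6 (decimal)
Compute 101 - 6 = 95
95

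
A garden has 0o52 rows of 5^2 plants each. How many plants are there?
Convert 5^2 (power) → 25 (decimal)
Convert 0o52 (octal) → 5×8 + 2 = 42 (decimal)
Compute 25 × 42 = 1050
1050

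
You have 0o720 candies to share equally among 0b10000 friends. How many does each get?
Convert 0o720 (octal) → 7×64 + 2×8 = 464 (decimal)
Convert 0b10000 (binary) → 16 (decimal)
Compute 464 ÷ 16 = 29
29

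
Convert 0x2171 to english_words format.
Convert 0x2171 (hexadecimal) → 2×4096 + 1×256 + 7×16 + 1 = 8561 (decimal)
Convert 8561 (decimal) → 8561 = 8×1000 + 5×100 + 61 → eight thousand five hundred sixty-one (English words)
eight thousand five hundred sixty-one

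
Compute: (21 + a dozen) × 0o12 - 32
Convert a dozen (colloquial) → 12 (decimal)
Convert 0o12 (octal) → 1×8 + 2 = 10 (decimal)
Expression in decimal: (21 + 12) × 10 - 32
Parentheses first: 21 + 12 = 33
Multiply: 33 × 10 = 330
Subtract: 330 - 32 = 298
298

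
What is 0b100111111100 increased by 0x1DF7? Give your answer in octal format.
Convert 0b100111111100 (binary) → 2048 + 256 + 128 + 64 + 32 + 16 + 8 + 4 = 2556 (decimal)
Convert 0x1DF7 (hexadecimal) → 1×4096 + 13×256 + 15×16 + 7 = 7671 (decimal)
Compute 2556 + 7671 = 10227
Convert 10227 (decimal) → 10227 = 2×4096 + 3×512 + 7×64 + 6×8 + 3 → 0o23763 (octal)
0o23763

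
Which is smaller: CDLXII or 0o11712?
Convert CDLXII (Roman numeral) → 400 + 50 + 10 + 1 + 1 = 462 (decimal)
Convert 0o11712 (octal) → 1×4096 + 1×512 + 7×64 + 1×8 + 2 = 5066 (decimal)
Compare 462 vs 5066: smaller = 462
462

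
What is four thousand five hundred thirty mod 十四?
Convert four thousand five hundred thirty (English words) → 4×1000 + 5×100 + 30 = 4530 (decimal)
Convert 十四 (Chinese numeral) → 1×10 + 4 = 14 (decimal)
Compute 4530 mod 14 = 8
8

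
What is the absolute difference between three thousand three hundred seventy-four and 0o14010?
Convert three thousand three hundred seventy-four (English words) → 3×1000 + 3×100 + 74 = 3374 (decimal)
Convert 0o14010 (octal) → 1×4096 + 4×512 + 1×8 = 6152 (decimal)
Compute |3374 - 6152| = 2778
2778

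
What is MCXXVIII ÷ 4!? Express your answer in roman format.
Convert MCXXVIII (Roman numeral) → 1000 + 100 + 10 + 10 + 5 + 1 + 1 + 1 = 1128 (decimal)
Convert 4! (factorial) → 24 (decimal)
Compute 1128 ÷ 24 = 47
Convert 47 (decimal) → 47 = 40 + 5 + 1 + 1 → XLVII (Roman numeral)
XLVII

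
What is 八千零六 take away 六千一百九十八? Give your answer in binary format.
Convert 八千零六 (Chinese numeral) → 8×1000 + 6 = 8006 (decimal)
Convert 六千一百九十八 (Chinese numeral) → 6×1000 + 1×100 + 9×10 + 8 = 6198 (decimal)
Compute 8006 - 6198 = 1808
Convert 1808 (decimal) → 1808 = 1024 + 512 + 256 + 16 → 0b11100010000 (binary)
0b11100010000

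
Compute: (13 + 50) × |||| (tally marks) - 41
Convert |||| (tally marks) → 4 (decimal)
Expression in decimal: (13 + 50) × 4 - 41
Parentheses first: 13 + 50 = 63
Multiply: 63 × 4 = 252
Subtract: 252 - 41 = 211
211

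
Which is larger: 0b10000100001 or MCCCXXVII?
Convert 0b10000100001 (binary) → 1024 + 32 + 1 = 1057 (decimal)
Convert MCCCXXVII (Roman numeral) → 1000 + 100 + 100 + 100 + 10 + 10 + 5 + 1 + 1 = 1327 (decimal)
Compare 1057 vs 1327: larger = 1327
1327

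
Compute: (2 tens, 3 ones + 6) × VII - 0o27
Convert 2 tens, 3 ones (place-value notation) → 2×10 + 3 = 23 (decimal)
Convert VII (Roman numeral) → 5 + 1 + 1 = 7 (decimal)
Convert 0o27 (octal) → 2×8 + 7 = 23 (decimal)
Expression in decimal: (23 + 6) × 7 - 23
Parentheses first: 23 + 6 = 29
Multiply: 29 × 7 = 203
Subtract: 203 - 23 = 180
180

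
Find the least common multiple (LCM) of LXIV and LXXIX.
Convert LXIV (Roman numeral) → 50 + 10 + 4 = 64 (decimal)
Convert LXXIX (Roman numeral) → 50 + 10 + 10 + 9 = 79 (decimal)
Compute lcm(64, 79) = 5056
5056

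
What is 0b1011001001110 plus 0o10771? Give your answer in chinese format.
Convert 0b1011001001110 (binary) → 4096 + 1024 + 512 + 64 + 8 + 4 + 2 = 5710 (decimal)
Convert 0o10771 (octal) → 1×4096 + 7×64 + 7×8 + 1 = 4601 (decimal)
Compute 5710 + 4601 = 10311
Convert 10311 (decimal) → 10311 = 1×10000 + 3×100 + 1×10 + 1 → 一万零三百一十一 (Chinese numeral)
一万零三百一十一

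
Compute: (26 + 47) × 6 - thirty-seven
Convert thirty-seven (English words) → 37 (decimal)
Expression in decimal: (26 + 47) × 6 - 37
Parentheses first: 26 + 47 = 73
Multiply: 73 × 6 = 438
Subtract: 438 - 37 = 401
401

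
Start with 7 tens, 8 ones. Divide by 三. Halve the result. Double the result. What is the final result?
Convert 7 tens, 8 ones (place-value notation) → 7×10 + 8 = 78 (decimal)
Start: 78
Convert 三 (Chinese numeral) → 3 (decimal)
78 ÷ 3 = 26
26 ÷ 2 = 13
13 × 2 = 26
26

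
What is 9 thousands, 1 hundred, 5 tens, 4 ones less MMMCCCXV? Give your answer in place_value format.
Convert 9 thousands, 1 hundred, 5 tens, 4 ones (place-value notation) → 9×1000 + 1×100 + 5×10 + 4 = 9154 (decimal)
Convert MMMCCCXV (Roman numeral) → 1000 + 1000 + 1000 + 100 + 100 + 100 + 10 + 5 = 3315 (decimal)
Compute 9154 - 3315 = 5839
Convert 5839 (decimal) → 5839 = 5×1000 + 8×100 + 3×10 + 9 → 5 thousands, 8 hundreds, 3 tens, 9 ones (place-value notation)
5 thousands, 8 hundreds, 3 tens, 9 ones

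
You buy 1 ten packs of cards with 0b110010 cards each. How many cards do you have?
Convert 0b110010 (binary) → 32 + 16 + 2 = 50 (decimal)
Convert 1 ten (place-value notation) → 1×10 = 10 (decimal)
Compute 50 × 10 = 500
500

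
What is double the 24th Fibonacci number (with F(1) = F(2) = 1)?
The 24th Fibonacci number (with F(1) = F(2) = 1) = 46368
Compute 46368 × 2 = 92736
92736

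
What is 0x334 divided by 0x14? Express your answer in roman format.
Convert 0x334 (hexadecimal) → 3×256 + 3×16 + 4 = 820 (decimal)
Convert 0x14 (hexadecimal) → 1×16 + 4 = 20 (decimal)
Compute 820 ÷ 20 = 41
Convert 41 (decimal) → 41 = 40 + 1 → XLI (Roman numeral)
XLI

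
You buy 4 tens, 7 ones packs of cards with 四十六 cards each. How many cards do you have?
Convert 四十六 (Chinese numeral) → 4×10 + 6 = 46 (decimal)
Convert 4 tens, 7 ones (place-value notation) → 4×10 + 7 = 47 (decimal)
Compute 46 × 47 = 2162
2162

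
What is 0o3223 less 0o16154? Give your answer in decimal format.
Convert 0o3223 (octal) → 3×512 + 2×64 + 2×8 + 3 = 1683 (decimal)
Convert 0o16154 (octal) → 1×4096 + 6×512 + 1×64 + 5×8 + 4 = 7276 (decimal)
Compute 1683 - 7276 = -5593
-5593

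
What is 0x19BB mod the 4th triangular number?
Convert 0x19BB (hexadecimal) → 1×4096 + 9×256 + 11×16 + 11 = 6587 (decimal)
Convert the 4th triangular number (triangular index) → 4×5/2 = 10 (decimal)
Compute 6587 mod 10 = 7
7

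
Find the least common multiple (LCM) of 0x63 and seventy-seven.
Convert 0x63 (hexadecimal) → 6×16 + 3 = 99 (decimal)
Convert seventy-seven (English words) → 77 (decimal)
Compute lcm(99, 77) = 693
693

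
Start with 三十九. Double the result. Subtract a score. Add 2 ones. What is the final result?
Convert 三十九 (Chinese numeral) → 3×10 + 9 = 39 (decimal)
Start: 39
39 × 2 = 78
Convert a score (colloquial) → 20 (decimal)
78 - 20 = 58
Convert 2 ones (place-value notation) → 2 (decimal)
58 + 2 = 60
60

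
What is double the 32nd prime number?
The 32nd prime number = 131
Compute 131 × 2 = 262
262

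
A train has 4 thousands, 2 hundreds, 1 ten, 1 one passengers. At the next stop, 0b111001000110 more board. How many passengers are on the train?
Convert 4 thousands, 2 hundreds, 1 ten, 1 one (place-value notation) → 4×1000 + 2×100 + 1×10 + 1 = 4211 (decimal)
Convert 0b111001000110 (binary) → 2048 + 1024 + 512 + 64 + 4 + 2 = 3654 (decimal)
Compute 4211 + 3654 = 7865
7865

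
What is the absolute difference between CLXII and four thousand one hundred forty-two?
Convert CLXII (Roman numeral) → 100 + 50 + 10 + 1 + 1 = 162 (decimal)
Convert four thousand one hundred forty-two (English words) → 4×1000 + 1×100 + 42 = 4142 (decimal)
Compute |162 - 4142| = 3980
3980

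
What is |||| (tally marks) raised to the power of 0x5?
Convert |||| (tally marks) → 4 (decimal)
Convert 0x5 (hexadecimal) → 5 (decimal)
Compute 4 ^ 5 = 1024
1024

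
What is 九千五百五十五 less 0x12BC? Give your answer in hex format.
Convert 九千五百五十五 (Chinese numeral) → 9×1000 + 5×100 + 5×10 + 5 = 9555 (decimal)
Convert 0x12BC (hexadecimal) → 1×4096 + 2×256 + 11×16 + 12 = 4796 (decimal)
Compute 9555 - 4796 = 4759
Convert 4759 (decimal) → 4759 = 1×4096 + 2×256 + 9×16 + 7 → 0x1297 (hexadecimal)
0x1297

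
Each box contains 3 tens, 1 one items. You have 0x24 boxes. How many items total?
Convert 3 tens, 1 one (place-value notation) → 3×10 + 1 = 31 (decimal)
Convert 0x24 (hexadecimal) → 2×16 + 4 = 36 (decimal)
Compute 31 × 36 = 1116
1116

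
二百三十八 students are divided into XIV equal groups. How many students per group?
Convert 二百三十八 (Chinese numeral) → 2×100 + 3×10 + 8 = 238 (decimal)
Convert XIV (Roman numeral) → 10 + 4 = 14 (decimal)
Compute 238 ÷ 14 = 17
17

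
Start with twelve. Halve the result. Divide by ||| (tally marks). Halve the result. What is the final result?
Convert twelve (English words) → 12 (decimal)
Start: 12
12 ÷ 2 = 6
Convert ||| (tally marks) → 3 (decimal)
6 ÷ 3 = 2
2 ÷ 2 = 1
1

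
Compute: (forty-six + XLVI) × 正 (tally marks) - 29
Convert forty-six (English words) → 46 (decimal)
Convert XLVI (Roman numeral) → 40 + 5 + 1 = 46 (decimal)
Convert 正 (tally marks) → 5 (decimal)
Expression in decimal: (46 + 46) × 5 - 29
Parentheses first: 46 + 46 = 92
Multiply: 92 × 5 = 460
Subtract: 460 - 29 = 431
431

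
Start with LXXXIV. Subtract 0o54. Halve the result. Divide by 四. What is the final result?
Convert LXXXIV (Roman numeral) → 50 + 10 + 10 + 10 + 4 = 84 (decimal)
Start: 84
Convert 0o54 (octal) → 5×8 + 4 = 44 (decimal)
84 - 44 = 40
40 ÷ 2 = 20
Convert 四 (Chinese numeral) → 4 (decimal)
20 ÷ 4 = 5
5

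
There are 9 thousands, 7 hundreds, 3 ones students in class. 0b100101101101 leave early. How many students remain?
Convert 9 thousands, 7 hundreds, 3 ones (place-value notation) → 9×1000 + 7×100 + 3 = 9703 (decimal)
Convert 0b100101101101 (binary) → 2048 + 256 + 64 + 32 + 8 + 4 + 1 = 2413 (decimal)
Compute 9703 - 2413 = 7290
7290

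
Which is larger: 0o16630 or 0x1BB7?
Convert 0o16630 (octal) → 1×4096 + 6×512 + 6×64 + 3×8 = 7576 (decimal)
Convert 0x1BB7 (hexadecimal) → 1×4096 + 11×256 + 11×16 + 7 = 7095 (decimal)
Compare 7576 vs 7095: larger = 7576
7576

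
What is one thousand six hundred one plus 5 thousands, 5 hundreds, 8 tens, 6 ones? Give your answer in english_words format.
Convert one thousand six hundred one (English words) → 1×1000 + 6×100 + 1 = 1601 (decimal)
Convert 5 thousands, 5 hundreds, 8 tens, 6 ones (place-value notation) → 5×1000 + 5×100 + 8×10 + 6 = 5586 (decimal)
Compute 1601 + 5586 = 7187
Convert 7187 (decimal) → 7187 = 7×1000 + 1×100 + 87 → seven thousand one hundred eighty-seven (English words)
seven thousand one hundred eighty-seven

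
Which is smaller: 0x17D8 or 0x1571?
Convert 0x17D8 (hexadecimal) → 1×4096 + 7×256 + 13×16 + 8 = 6104 (decimal)
Convert 0x1571 (hexadecimal) → 1×4096 + 5×256 + 7×16 + 1 = 5489 (decimal)
Compare 6104 vs 5489: smaller = 5489
5489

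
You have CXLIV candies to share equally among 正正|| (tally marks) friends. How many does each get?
Convert CXLIV (Roman numeral) → 100 + 40 + 4 = 144 (decimal)
Convert 正正|| (tally marks) → 5 + 5 + 2 = 12 (decimal)
Compute 144 ÷ 12 = 12
12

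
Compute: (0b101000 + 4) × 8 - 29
Convert 0b101000 (binary) → 32 + 8 = 40 (decimal)
Expression in decimal: (40 + 4) × 8 - 29
Parentheses first: 40 + 4 = 44
Multiply: 44 × 8 = 352
Subtract: 352 - 29 = 323
323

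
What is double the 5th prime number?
The 5th prime number = 11
Compute 11 × 2 = 22
22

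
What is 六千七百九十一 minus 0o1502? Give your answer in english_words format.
Convert 六千七百九十一 (Chinese numeral) → 6×1000 + 7×100 + 9×10 + 1 = 6791 (decimal)
Convert 0o1502 (octal) → 1×512 + 5×64 + 2 = 834 (decimal)
Compute 6791 - 834 = 5957
Convert 5957 (decimal) → 5957 = 5×1000 + 9×100 + 57 → five thousand nine hundred fifty-seven (English words)
five thousand nine hundred fifty-seven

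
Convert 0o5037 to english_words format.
Convert 0o5037 (octal) → 5×512 + 3×8 + 7 = 2591 (decimal)
Convert 2591 (decimal) → 2591 = 2×1000 + 5×100 + 91 → two thousand five hundred ninety-one (English words)
two thousand five hundred ninety-one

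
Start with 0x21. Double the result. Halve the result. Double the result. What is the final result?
Convert 0x21 (hexadecimal) → 2×16 + 1 = 33 (decimal)
Start: 33
33 × 2 = 66
66 ÷ 2 = 33
33 × 2 = 66
66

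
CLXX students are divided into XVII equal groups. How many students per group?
Convert CLXX (Roman numeral) → 100 + 50 + 10 + 10 = 170 (decimal)
Convert XVII (Roman numeral) → 10 + 5 + 1 + 1 = 17 (decimal)
Compute 170 ÷ 17 = 10
10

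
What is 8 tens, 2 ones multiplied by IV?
Convert 8 tens, 2 ones (place-value notation) → 8×10 + 2 = 82 (decimal)
Convert IV (Roman numeral) → 4 (decimal)
Compute 82 × 4 = 328
328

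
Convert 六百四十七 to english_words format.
Convert 六百四十七 (Chinese numeral) → 6×100 + 4×10 + 7 = 647 (decimal)
Convert 647 (decimal) → 647 = 6×100 + 47 → six hundred forty-seven (English words)
six hundred forty-seven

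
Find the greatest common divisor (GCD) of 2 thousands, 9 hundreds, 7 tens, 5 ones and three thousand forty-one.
Convert 2 thousands, 9 hundreds, 7 tens, 5 ones (place-value notation) → 2×1000 + 9×100 + 7×10 + 5 = 2975 (decimal)
Convert three thousand forty-one (English words) → 3×1000 + 41 = 3041 (decimal)
Compute gcd(2975, 3041) = 1
1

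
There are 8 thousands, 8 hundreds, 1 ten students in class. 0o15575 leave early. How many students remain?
Convert 8 thousands, 8 hundreds, 1 ten (place-value notation) → 8×1000 + 8×100 + 1×10 = 8810 (decimal)
Convert 0o15575 (octal) → 1×4096 + 5×512 + 5×64 + 7×8 + 5 = 7037 (decimal)
Compute 8810 - 7037 = 1773
1773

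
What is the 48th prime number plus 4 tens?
The 48th prime number = 223
Convert 4 tens (place-value notation) → 4×10 = 40 (decimal)
Compute 223 + 40 = 263
263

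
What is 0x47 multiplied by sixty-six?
Convert 0x47 (hexadecimal) → 4×16 + 7 = 71 (decimal)
Convert sixty-six (English words) → 66 (decimal)
Compute 71 × 66 = 4686
4686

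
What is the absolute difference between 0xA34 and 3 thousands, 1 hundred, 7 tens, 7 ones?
Convert 0xA34 (hexadecimal) → 10×256 + 3×16 + 4 = 2612 (decimal)
Convert 3 thousands, 1 hundred, 7 tens, 7 ones (place-value notation) → 3×1000 + 1×100 + 7×10 + 7 = 3177 (decimal)
Compute |2612 - 3177| = 565
565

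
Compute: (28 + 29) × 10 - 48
Parentheses first: 28 + 29 = 57
Multiply: 57 × 10 = 570
Subtract: 570 - 48 = 522
522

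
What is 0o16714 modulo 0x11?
Convert 0o16714 (octal) → 1×4096 + 6×512 + 7×64 + 1×8 + 4 = 7628 (decimal)
Convert 0x11 (hexadecimal) → 1×16 + 1 = 17 (decimal)
Compute 7628 mod 17 = 12
12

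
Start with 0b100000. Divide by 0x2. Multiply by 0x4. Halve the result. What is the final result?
Convert 0b100000 (binary) → 32 (decimal)
Start: 32
Convert 0x2 (hexadecimal) → 2 (decimal)
32 ÷ 2 = 16
Convert 0x4 (hexadecimal) → 4 (decimal)
16 × 4 = 64
64 ÷ 2 = 32
32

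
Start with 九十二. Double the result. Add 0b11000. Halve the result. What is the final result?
Convert 九十二 (Chinese numeral) → 9×10 + 2 = 92 (decimal)
Start: 92
92 × 2 = 184
Convert 0b11000 (binary) → 16 + 8 = 24 (decimal)
184 + 24 = 208
208 ÷ 2 = 104
104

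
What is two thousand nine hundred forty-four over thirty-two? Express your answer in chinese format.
Convert two thousand nine hundred forty-four (English words) → 2×1000 + 9×100 + 44 = 2944 (decimal)
Convert thirty-two (English words) → 32 (decimal)
Compute 2944 ÷ 32 = 92
Convert 92 (decimal) → 92 = 9×10 + 2 → 九十二 (Chinese numeral)
九十二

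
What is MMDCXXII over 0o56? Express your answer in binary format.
Convert MMDCXXII (Roman numeral) → 1000 + 1000 + 500 + 100 + 10 + 10 + 1 + 1 = 2622 (decimal)
Convert 0o56 (octal) → 5×8 + 6 = 46 (decimal)
Compute 2622 ÷ 46 = 57
Convert 57 (decimal) → 57 = 32 + 16 + 8 + 1 → 0b111001 (binary)
0b111001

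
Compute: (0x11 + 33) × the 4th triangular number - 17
Convert 0x11 (hexadecimal) → 1×16 + 1 = 17 (decimal)
Convert the 4th triangular number (triangular index) → 4×5/2 = 10 (decimal)
Expression in decimal: (17 + 33) × 10 - 17
Parentheses first: 17 + 33 = 50
Multiply: 50 × 10 = 500
Subtract: 500 - 17 = 483
483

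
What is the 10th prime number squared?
The 10th prime number = 29
Compute 29² = 29 × 29 = 841
841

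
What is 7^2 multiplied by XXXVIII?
Convert 7^2 (power) → 49 (decimal)
Convert XXXVIII (Roman numeral) → 10 + 10 + 10 + 5 + 1 + 1 + 1 = 38 (decimal)
Compute 49 × 38 = 1862
1862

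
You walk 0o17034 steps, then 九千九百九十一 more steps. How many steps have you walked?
Convert 0o17034 (octal) → 1×4096 + 7×512 + 3×8 + 4 = 7708 (decimal)
Convert 九千九百九十一 (Chinese numeral) → 9×1000 + 9×100 + 9×10 + 1 = 9991 (decimal)
Compute 7708 + 9991 = 17699
17699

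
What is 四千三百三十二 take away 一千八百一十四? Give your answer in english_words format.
Convert 四千三百三十二 (Chinese numeral) → 4×1000 + 3×100 + 3×10 + 2 = 4332 (decimal)
Convert 一千八百一十四 (Chinese numeral) → 1×1000 + 8×100 + 1×10 + 4 = 1814 (decimal)
Compute 4332 - 1814 = 2518
Convert 2518 (decimal) → 2518 = 2×1000 + 5×100 + 18 → two thousand five hundred eighteen (English words)
two thousand five hundred eighteen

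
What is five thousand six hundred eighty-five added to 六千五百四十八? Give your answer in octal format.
Convert five thousand six hundred eighty-five (English words) → 5×1000 + 6×100 + 85 = 5685 (decimal)
Convert 六千五百四十八 (Chinese numeral) → 6×1000 + 5×100 + 4×10 + 8 = 6548 (decimal)
Compute 5685 + 6548 = 12233
Convert 12233 (decimal) → 12233 = 2×4096 + 7×512 + 7×64 + 1×8 + 1 → 0o27711 (octal)
0o27711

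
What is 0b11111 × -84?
Convert 0b11111 (binary) → 16 + 8 + 4 + 2 + 1 = 31 (decimal)
Compute 31 × -84 = -2604
-2604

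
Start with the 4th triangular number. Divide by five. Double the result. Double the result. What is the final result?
Convert the 4th triangular number (triangular index) → 4×5/2 = 10 (decimal)
Start: 10
Convert five (English words) → 5 (decimal)
10 ÷ 5 = 2
2 × 2 = 4
4 × 2 = 8
8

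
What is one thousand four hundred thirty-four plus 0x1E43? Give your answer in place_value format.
Convert one thousand four hundred thirty-four (English words) → 1×1000 + 4×100 + 34 = 1434 (decimal)
Convert 0x1E43 (hexadecimal) → 1×4096 + 14×256 + 4×16 + 3 = 7747 (decimal)
Compute 1434 + 7747 = 9181
Convert 9181 (decimal) → 9181 = 9×1000 + 1×100 + 8×10 + 1 → 9 thousands, 1 hundred, 8 tens, 1 one (place-value notation)
9 thousands, 1 hundred, 8 tens, 1 one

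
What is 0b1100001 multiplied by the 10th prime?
Convert 0b1100001 (binary) → 64 + 32 + 1 = 97 (decimal)
Convert the 10th prime (prime index) → 29 (decimal)
Compute 97 × 29 = 2813
2813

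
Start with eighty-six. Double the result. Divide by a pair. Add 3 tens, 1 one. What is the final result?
Convert eighty-six (English words) → 86 (decimal)
Start: 86
86 × 2 = 172
Convert a pair (colloquial) → 2 (decimal)
172 ÷ 2 = 86
Convert 3 tens, 1 one (place-value notation) → 3×10 + 1 = 31 (decimal)
86 + 31 = 117
117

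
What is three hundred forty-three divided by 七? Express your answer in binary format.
Convert three hundred forty-three (English words) → 3×100 + 43 = 343 (decimal)
Convert 七 (Chinese numeral) → 7 (decimal)
Compute 343 ÷ 7 = 49
Convert 49 (decimal) → 49 = 32 + 16 + 1 → 0b110001 (binary)
0b110001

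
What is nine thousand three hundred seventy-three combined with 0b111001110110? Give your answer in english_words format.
Convert nine thousand three hundred seventy-three (English words) → 9×1000 + 3×100 + 73 = 9373 (decimal)
Convert 0b111001110110 (binary) → 2048 + 1024 + 512 + 64 + 32 + 16 + 4 + 2 = 3702 (decimal)
Compute 9373 + 3702 = 13075
Convert 13075 (decimal) → 13075 = 13×1000 + 75 → thirteen thousand seventy-five (English words)
thirteen thousand seventy-five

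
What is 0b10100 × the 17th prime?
Convert 0b10100 (binary) → 16 + 4 = 20 (decimal)
Convert the 17th prime (prime index) → 59 (decimal)
Compute 20 × 59 = 1180
1180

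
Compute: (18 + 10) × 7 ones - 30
Convert 7 ones (place-value notation) → 7 (decimal)
Expression in decimal: (18 + 10) × 7 - 30
Parentheses first: 18 + 10 = 28
Multiply: 28 × 7 = 196
Subtract: 196 - 30 = 166
166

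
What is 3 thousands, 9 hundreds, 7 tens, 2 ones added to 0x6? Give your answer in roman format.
Convert 3 thousands, 9 hundreds, 7 tens, 2 ones (place-value notation) → 3×1000 + 9×100 + 7×10 + 2 = 3972 (decimal)
Convert 0x6 (hexadecimal) → 6 (decimal)
Compute 3972 + 6 = 3978
Convert 3978 (decimal) → 3978 = 1000 + 1000 + 1000 + 900 + 50 + 10 + 10 + 5 + 1 + 1 + 1 → MMMCMLXXVIII (Roman numeral)
MMMCMLXXVIII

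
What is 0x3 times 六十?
Convert 0x3 (hexadecimal) → 3 (decimal)
Convert 六十 (Chinese numeral) → 6×10 = 60 (decimal)
Compute 3 × 60 = 180
180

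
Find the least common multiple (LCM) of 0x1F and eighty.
Convert 0x1F (hexadecimal) → 1×16 + 15 = 31 (decimal)
Convert eighty (English words) → 80 (decimal)
Compute lcm(31, 80) = 2480
2480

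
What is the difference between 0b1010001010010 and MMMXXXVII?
Convert 0b1010001010010 (binary) → 4096 + 1024 + 64 + 16 + 2 = 5202 (decimal)
Convert MMMXXXVII (Roman numeral) → 1000 + 1000 + 1000 + 10 + 10 + 10 + 5 + 1 + 1 = 3037 (decimal)
Difference: |5202 - 3037| = 2165
2165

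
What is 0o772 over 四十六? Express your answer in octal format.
Convert 0o772 (octal) → 7×64 + 7×8 + 2 = 506 (decimal)
Convert 四十六 (Chinese numeral) → 4×10 + 6 = 46 (decimal)
Compute 506 ÷ 46 = 11
Convert 11 (decimal) → 11 = 1×8 + 3 → 0o13 (octal)
0o13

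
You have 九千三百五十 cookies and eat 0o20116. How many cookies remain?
Convert 九千三百五十 (Chinese numeral) → 9×1000 + 3×100 + 5×10 = 9350 (decimal)
Convert 0o20116 (octal) → 2×4096 + 1×64 + 1×8 + 6 = 8270 (decimal)
Compute 9350 - 8270 = 1080
1080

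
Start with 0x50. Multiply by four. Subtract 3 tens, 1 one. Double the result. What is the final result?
Convert 0x50 (hexadecimal) → 5×16 = 80 (decimal)
Start: 80
Convert four (English words) → 4 (decimal)
80 × 4 = 320
Convert 3 tens, 1 one (place-value notation) → 3×10 + 1 = 31 (decimal)
320 - 31 = 289
289 × 2 = 578
578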